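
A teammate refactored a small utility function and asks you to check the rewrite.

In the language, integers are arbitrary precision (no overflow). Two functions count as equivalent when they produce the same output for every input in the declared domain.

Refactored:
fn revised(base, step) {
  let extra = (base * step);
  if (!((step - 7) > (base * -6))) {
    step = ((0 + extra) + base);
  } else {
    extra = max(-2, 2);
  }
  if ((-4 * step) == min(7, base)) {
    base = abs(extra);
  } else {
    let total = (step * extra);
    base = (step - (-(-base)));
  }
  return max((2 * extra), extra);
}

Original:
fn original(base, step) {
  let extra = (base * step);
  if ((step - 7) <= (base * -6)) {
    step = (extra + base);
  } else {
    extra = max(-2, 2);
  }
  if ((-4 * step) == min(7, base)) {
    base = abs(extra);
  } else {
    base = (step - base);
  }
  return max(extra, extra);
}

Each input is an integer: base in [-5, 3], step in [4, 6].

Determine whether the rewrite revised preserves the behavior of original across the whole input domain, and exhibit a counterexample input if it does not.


Consider the input base=1, step=4.
original: extra becomes 4; next ((step - 7) <= (base * -6)) evaluates to false; next extra becomes 2; next ((-4 * step) == min(7, base)) evaluates to false; next base becomes 3; next final value 2
revised: extra becomes 4; next (!((step - 7) > (base * -6))) evaluates to false; next extra becomes 2; next ((-4 * step) == min(7, base)) evaluates to false; next total becomes 8; next base becomes 3; next final value 4
2 != 4, so the rewrite changes behavior.
verdict: not equivalent; witness: base=1, step=4


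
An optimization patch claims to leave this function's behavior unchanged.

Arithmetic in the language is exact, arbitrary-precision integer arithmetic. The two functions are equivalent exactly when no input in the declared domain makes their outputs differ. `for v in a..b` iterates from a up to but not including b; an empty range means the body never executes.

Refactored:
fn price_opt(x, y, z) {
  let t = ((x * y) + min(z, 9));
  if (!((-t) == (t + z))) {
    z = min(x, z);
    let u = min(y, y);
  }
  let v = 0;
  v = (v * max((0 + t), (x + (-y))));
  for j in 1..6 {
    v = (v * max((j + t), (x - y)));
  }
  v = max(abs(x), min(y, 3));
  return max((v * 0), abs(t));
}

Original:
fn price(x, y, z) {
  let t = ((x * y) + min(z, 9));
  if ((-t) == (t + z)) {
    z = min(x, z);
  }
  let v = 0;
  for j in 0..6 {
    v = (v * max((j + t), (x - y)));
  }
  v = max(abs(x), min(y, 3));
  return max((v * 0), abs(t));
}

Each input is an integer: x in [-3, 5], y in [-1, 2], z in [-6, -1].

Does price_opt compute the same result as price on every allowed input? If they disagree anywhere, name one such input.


Equivalent. One difference looks behavioral, but it never changes the outcome for any declared input.
Every one of the 216 inputs gives matching results.
Tracing x=4, y=1, z=-6: price: t := -2 | ((-t) == (t + z)): false | v := 0 | iter j=0: | v := 0 | iter j=1: | v := 0 | iter j=2: | v := 0 | iter j=3: | v := 0 | iter j=4: | v := 0 | iter j=5: | v := 0 | v := 4 | result 2 | price_opt: t := -2 | (!((-t) == (t + z))): true | z := -6 | u := 1 | v := 0 | v := 0 | iter j=1: | v := 0 | iter j=2: | v := 0 | iter j=3: | v := 0 | iter j=4: | v := 0 | iter j=5: | v := 0 | v := 4 | result 2 — matching result 2.
verdict: equivalent


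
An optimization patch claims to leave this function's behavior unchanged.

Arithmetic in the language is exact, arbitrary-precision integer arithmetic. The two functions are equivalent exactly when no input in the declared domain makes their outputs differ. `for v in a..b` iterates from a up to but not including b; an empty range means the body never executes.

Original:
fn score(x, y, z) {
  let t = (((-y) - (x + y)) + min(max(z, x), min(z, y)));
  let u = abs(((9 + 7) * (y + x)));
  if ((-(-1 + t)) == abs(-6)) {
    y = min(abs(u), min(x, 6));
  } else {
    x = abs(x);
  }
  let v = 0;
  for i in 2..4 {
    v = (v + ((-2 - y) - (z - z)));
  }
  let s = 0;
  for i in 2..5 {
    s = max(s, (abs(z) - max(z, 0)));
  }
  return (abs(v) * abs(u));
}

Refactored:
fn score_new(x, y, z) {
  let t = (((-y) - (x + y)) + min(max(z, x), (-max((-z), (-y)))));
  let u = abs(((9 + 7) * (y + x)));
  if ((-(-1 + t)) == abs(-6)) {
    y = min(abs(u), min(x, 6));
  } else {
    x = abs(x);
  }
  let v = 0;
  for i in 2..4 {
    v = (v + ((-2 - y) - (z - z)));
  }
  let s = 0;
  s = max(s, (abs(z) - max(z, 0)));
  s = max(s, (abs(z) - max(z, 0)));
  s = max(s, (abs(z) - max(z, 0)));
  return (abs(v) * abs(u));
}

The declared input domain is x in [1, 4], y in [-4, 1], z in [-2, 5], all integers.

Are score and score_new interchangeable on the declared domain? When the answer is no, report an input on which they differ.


Although arithmetic usage differs, and constant usage differs, and loop structure differs, and statement counts differ, and min/max/abs usage differs, 192/192 inputs agree.
verdict: equivalent


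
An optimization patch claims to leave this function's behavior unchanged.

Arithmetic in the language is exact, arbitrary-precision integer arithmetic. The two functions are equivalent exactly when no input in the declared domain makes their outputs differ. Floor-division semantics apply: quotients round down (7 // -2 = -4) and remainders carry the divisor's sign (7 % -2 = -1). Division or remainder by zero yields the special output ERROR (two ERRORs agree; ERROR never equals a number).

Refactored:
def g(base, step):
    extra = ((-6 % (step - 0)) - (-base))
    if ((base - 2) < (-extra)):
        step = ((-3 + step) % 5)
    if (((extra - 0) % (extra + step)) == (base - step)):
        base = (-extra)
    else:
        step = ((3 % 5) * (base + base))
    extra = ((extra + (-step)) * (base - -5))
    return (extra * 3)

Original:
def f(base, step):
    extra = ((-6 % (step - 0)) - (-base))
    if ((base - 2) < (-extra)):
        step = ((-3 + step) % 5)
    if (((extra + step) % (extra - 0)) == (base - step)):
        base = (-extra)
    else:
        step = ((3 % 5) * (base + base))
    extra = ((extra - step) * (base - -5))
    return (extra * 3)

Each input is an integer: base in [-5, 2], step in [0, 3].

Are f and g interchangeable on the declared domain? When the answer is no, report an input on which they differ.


Evaluate both at base=-4, step=2.
f: extra becomes -4; next ((base - 2) < (-extra)) evaluates to true; next step becomes 4; next (((extra + step) % (extra - 0)) == (base - step)) evaluates to false; next step becomes -24; next extra becomes 20; next final value 60
g: extra becomes -4; next ((base - 2) < (-extra)) evaluates to true; next step becomes 4; next hits division by zero so the output is ERROR
60 against ERROR: the behavior changed.
verdict: not equivalent; witness: base=-4, step=2


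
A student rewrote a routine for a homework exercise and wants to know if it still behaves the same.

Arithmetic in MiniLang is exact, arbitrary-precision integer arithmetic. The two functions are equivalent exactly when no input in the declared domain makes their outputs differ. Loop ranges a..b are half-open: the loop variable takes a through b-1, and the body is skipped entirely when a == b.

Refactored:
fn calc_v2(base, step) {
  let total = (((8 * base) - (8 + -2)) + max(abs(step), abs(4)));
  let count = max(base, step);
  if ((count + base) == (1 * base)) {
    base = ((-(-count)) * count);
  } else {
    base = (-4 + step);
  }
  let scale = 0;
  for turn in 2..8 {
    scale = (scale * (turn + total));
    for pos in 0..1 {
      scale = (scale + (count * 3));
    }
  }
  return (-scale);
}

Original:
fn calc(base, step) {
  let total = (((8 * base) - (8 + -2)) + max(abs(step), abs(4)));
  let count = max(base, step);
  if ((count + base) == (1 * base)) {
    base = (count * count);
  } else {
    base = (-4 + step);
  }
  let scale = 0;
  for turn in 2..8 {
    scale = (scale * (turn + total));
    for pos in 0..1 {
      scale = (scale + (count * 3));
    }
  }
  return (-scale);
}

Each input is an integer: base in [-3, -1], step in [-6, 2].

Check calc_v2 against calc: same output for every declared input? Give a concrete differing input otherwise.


The two versions differ — the changes include same computation, different form.
Tracing base=-3, step=-1: calc: total=-26, then count=-1, then ((count + base) == (1 * base)) is false, then base=-5, then scale=0, then (turn=2), then scale=0, then (pos=0), then scale=-3, then (turn=3), then scale=69, then (pos=0), then scale=66, then (turn=4), then scale=-1452, then (pos=0), then scale=-1455, then (turn=5), then scale=30555, then (pos=0), then scale=30552, then (turn=6), then scale=-611040, then (pos=0), then scale=-611043, then (turn=7), then scale=11609817, then (pos=0), then scale=11609814, then returns -11609814 | calc_v2: total=-26, then count=-1, then ((count + base) == (1 * base)) is false, then base=-5, then scale=0, then (turn=2), then scale=0, then (pos=0), then scale=-3, then (turn=3), then scale=69, then (pos=0), then scale=66, then (turn=4), then scale=-1452, then (pos=0), then scale=-1455, then (turn=5), then scale=30555, then (pos=0), then scale=30552, then (turn=6), then scale=-611040, then (pos=0), then scale=-611043, then (turn=7), then scale=11609817, then (pos=0), then scale=11609814, then returns -11609814 — matching result -11609814.
An exhaustive pass over the 27 declared inputs shows identical outputs.
verdict: equivalent


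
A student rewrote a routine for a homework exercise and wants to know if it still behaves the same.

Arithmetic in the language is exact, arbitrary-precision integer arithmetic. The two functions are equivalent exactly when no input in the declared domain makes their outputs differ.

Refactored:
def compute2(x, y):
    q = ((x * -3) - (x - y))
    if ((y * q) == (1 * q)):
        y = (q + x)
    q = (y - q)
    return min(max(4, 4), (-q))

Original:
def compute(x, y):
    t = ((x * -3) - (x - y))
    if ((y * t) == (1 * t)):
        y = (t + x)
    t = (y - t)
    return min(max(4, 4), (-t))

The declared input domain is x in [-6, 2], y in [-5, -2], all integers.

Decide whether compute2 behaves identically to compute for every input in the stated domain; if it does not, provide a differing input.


Reading the diff, among the changes: local variable names differ.
Spot check at x=-1, y=-4 — compute: t becomes 0; next ((y * t) == (1 * t)) evaluates to true; next y becomes -1; next t becomes -1; next final value 1. compute2: q becomes 0; next ((y * q) == (1 * q)) evaluates to true; next y becomes -1; next q becomes -1; next final value 1. Both give 1.
An exhaustive pass over the 36 declared inputs shows identical outputs.
verdict: equivalent


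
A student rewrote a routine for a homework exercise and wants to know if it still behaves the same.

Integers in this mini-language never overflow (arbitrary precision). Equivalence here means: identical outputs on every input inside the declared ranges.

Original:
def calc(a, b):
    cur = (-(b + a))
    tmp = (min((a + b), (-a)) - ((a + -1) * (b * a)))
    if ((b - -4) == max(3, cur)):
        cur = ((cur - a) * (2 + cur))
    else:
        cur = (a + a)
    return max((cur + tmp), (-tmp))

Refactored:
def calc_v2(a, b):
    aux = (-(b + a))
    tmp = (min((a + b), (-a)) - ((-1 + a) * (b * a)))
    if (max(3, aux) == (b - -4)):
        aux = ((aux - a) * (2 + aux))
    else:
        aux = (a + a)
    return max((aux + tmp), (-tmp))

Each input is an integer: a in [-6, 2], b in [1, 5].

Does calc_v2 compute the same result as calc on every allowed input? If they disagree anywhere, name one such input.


Changes here: local variable names differ; the full 45-point sweep finds no disagreement.
verdict: equivalent


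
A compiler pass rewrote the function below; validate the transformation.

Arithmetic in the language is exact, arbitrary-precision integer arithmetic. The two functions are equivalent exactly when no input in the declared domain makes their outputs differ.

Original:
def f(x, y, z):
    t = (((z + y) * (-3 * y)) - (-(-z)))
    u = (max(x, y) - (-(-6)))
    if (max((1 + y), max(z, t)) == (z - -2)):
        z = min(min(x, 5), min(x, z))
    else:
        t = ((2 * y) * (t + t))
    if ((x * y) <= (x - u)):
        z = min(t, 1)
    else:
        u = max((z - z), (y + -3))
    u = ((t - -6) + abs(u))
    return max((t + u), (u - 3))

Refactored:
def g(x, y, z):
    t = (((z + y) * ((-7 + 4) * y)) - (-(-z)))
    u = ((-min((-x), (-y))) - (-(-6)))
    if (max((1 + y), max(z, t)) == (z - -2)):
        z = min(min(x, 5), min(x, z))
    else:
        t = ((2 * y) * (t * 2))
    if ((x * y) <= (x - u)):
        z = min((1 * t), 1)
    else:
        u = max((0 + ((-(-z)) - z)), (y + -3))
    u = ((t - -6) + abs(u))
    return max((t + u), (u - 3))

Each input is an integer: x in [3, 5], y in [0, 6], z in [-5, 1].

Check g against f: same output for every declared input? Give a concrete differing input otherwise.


Reading the diff, among the changes: constant usage differs, and min/max/abs usage differs, and arithmetic usage differs.
One worked example (x=5, y=6, z=-3) — f: t = -51; u = 0; (max((1 + y), max(z, t)) == (z - -2)) -> false; t = -1224; ((x * y) <= (x - u)) -> false; u = 3; u = -1215; return -1218; g: t = -51; u = 0; (max((1 + y), max(z, t)) == (z - -2)) -> false; t = -1224; ((x * y) <= (x - u)) -> false; u = 3; u = -1215; return -1218; agreement on -1218.
Checked all 147 inputs in the declared domain: the outputs agree on every one.
verdict: equivalent


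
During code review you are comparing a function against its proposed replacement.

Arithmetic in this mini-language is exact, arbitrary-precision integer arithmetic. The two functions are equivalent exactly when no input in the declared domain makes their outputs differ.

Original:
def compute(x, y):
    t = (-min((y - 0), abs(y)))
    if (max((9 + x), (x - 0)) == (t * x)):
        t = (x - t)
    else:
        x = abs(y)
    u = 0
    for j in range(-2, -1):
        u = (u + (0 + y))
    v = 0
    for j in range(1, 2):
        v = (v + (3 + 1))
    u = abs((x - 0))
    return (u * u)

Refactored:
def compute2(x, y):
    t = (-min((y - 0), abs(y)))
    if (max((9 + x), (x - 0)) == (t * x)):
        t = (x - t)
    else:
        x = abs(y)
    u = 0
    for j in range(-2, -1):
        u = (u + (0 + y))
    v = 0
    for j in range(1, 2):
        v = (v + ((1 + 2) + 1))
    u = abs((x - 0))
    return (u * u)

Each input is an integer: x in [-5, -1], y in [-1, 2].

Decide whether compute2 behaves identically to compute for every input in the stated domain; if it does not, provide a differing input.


This is a faithful refactor — arithmetic usage differs, constant usage differs, but the computed results match everywhere.
Tracing x=-5, y=0: compute: t := 0 | (max((9 + x), (x - 0)) == (t * x)): false | x := 0 | u := 0 | iter j=-2: | u := 0 | v := 0 | iter j=1: | v := 4 | u := 0 | result 0 | compute2: t := 0 | (max((9 + x), (x - 0)) == (t * x)): false | x := 0 | u := 0 | iter j=-2: | u := 0 | v := 0 | iter j=1: | v := 4 | u := 0 | result 0 — matching result 0.
Sweeping the whole domain (20 inputs) finds no disagreement.
verdict: equivalent


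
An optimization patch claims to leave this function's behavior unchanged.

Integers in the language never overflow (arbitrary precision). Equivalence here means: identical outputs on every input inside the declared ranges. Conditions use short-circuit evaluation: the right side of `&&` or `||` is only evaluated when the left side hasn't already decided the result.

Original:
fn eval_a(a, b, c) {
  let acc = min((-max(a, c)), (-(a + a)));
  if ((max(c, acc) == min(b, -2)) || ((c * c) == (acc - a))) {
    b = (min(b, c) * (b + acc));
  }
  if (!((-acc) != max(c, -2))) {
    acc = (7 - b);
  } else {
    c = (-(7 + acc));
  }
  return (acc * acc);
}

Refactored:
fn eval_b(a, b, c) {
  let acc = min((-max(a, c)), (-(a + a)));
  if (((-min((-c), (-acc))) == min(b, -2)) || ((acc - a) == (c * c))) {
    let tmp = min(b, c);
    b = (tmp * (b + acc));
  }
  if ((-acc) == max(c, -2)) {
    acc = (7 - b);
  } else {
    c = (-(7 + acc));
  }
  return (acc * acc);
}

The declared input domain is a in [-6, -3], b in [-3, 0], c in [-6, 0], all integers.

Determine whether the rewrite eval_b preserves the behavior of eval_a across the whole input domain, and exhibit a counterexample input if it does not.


The two are interchangeable: boolean connective usage differs; min/max/abs usage differs; local variable names differ; statement counts differ; comparison usage differs, and every declared input agrees.
Spot check at a=-3, b=-2, c=-6 — eval_a: acc = 3; ((max(c, acc) == min(b, -2)) || ((c * c) == (acc - a))) -> false; (!((-acc) != max(c, -2))) -> false; c = -10; return 9. eval_b: acc = 3; (((-min((-c), (-acc))) == min(b, -2)) || ((acc - a) == (c * c))) -> false; ((-acc) == max(c, -2)) -> false; c = -10; return 9. Both give 9.
Across all 112 domain points the two functions coincide.
verdict: equivalent


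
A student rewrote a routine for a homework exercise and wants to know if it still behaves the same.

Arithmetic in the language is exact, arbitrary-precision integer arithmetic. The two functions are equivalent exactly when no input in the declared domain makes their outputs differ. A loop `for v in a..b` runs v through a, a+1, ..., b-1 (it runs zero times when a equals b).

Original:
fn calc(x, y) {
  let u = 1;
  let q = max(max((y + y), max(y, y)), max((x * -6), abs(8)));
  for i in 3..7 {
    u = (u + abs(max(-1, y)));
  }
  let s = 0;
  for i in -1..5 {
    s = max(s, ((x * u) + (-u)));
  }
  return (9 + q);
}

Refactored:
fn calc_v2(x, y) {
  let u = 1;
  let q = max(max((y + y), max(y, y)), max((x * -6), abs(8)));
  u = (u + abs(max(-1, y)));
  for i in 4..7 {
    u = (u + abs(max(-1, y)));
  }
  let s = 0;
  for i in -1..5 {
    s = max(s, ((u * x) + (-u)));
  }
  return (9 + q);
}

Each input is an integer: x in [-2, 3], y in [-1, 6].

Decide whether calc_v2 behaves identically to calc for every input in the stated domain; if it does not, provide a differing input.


Differences: arithmetic usage differs; also constant usage differs; also statement counts differ; also loop structure differs; also min/max/abs usage differs — yet all 48 inputs agree.
verdict: equivalent


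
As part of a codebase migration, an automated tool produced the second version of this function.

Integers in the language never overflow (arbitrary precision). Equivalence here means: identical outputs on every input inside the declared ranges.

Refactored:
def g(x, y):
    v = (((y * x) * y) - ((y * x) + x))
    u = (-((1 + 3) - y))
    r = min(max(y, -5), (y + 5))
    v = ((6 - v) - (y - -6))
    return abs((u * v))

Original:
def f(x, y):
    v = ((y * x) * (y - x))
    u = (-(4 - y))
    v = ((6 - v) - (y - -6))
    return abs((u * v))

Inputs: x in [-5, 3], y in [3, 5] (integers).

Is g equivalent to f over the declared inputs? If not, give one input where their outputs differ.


x=-5, y=3 yields 117 from f but 22 from g.
verdict: not equivalent; witness: x=-5, y=3


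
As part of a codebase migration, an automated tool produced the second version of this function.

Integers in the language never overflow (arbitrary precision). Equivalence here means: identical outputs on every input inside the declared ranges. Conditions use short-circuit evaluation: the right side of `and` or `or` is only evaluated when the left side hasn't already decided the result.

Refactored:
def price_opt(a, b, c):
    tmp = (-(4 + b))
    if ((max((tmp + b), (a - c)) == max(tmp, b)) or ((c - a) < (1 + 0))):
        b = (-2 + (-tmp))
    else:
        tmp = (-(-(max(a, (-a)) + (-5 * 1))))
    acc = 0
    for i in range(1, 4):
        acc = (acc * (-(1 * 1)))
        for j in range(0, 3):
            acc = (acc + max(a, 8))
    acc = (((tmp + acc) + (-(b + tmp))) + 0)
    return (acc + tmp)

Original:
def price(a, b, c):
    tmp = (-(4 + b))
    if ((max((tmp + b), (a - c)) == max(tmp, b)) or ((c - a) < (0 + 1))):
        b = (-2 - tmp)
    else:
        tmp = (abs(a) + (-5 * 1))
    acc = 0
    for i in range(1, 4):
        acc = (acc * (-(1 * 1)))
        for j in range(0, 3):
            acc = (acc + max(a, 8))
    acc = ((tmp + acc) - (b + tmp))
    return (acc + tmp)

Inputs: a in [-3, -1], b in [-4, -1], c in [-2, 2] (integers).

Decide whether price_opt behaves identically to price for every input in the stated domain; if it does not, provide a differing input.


The two versions differ — the changes include constant usage differs, and min/max/abs usage differs, and arithmetic usage differs.
One worked example (a=-2, b=-1, c=-1) — price: tmp becomes -3; next ((max((tmp + b), (a - c)) == max(tmp, b)) or ((c - a) < (0 + 1))) evaluates to true; next b becomes 1; next acc becomes 0; next at i=1:; next acc becomes 0; next at j=0:; next acc becomes 8; next at j=1:; next acc becomes 16; next at j=2:; next acc becomes 24; next at i=2:; next acc becomes -24; next at j=0:; next acc becomes -16; next at j=1:; next acc becomes -8; next at j=2:; next acc becomes 0; next at i=3:; next acc becomes 0; next at j=0:; next acc becomes 8; next at j=1:; next acc becomes 16; next at j=2:; next acc becomes 24; next acc becomes 23; next final value 20; price_opt: tmp becomes -3; next ((max((tmp + b), (a - c)) == max(tmp, b)) or ((c - a) < (1 + 0))) evaluates to true; next b becomes 1; next acc becomes 0; next at i=1:; next acc becomes 0; next at j=0:; next acc becomes 8; next at j=1:; next acc becomes 16; next at j=2:; next acc becomes 24; next at i=2:; next acc becomes -24; next at j=0:; next acc becomes -16; next at j=1:; next acc becomes -8; next at j=2:; next acc becomes 0; next at i=3:; next acc becomes 0; next at j=0:; next acc becomes 8; next at j=1:; next acc becomes 16; next at j=2:; next acc becomes 24; next acc becomes 23; next final value 20; agreement on 20.
Checked all 60 inputs in the declared domain: the outputs agree on every one.
verdict: equivalent


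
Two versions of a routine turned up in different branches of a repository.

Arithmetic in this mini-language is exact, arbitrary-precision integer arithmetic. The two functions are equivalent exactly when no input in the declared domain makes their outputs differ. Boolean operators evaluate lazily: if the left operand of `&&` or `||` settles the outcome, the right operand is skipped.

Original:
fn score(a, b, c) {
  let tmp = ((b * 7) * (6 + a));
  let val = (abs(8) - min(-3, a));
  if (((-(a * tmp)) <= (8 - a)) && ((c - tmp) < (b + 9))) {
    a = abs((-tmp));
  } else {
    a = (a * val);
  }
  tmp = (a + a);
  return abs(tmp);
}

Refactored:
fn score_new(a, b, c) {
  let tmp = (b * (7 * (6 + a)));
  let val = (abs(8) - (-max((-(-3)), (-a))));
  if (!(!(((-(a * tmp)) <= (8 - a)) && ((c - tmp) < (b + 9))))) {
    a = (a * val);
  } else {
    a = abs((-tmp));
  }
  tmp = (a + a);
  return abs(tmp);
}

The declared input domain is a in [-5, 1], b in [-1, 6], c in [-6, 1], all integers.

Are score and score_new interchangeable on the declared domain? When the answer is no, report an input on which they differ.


Consider the input a=-5, b=-1, c=-6.
score: tmp=-7, then val=13, then (((-(a * tmp)) <= (8 - a)) && ((c - tmp) < (b + 9))) is true, then a=7, then tmp=14, then returns 14
score_new: tmp=-7, then val=13, then (!(!(((-(a * tmp)) <= (8 - a)) && ((c - tmp) < (b + 9))))) is true, then a=-65, then tmp=-130, then returns 130
14 vs 130 — the two versions disagree here.
verdict: not equivalent; witness: a=-5, b=-1, c=-6


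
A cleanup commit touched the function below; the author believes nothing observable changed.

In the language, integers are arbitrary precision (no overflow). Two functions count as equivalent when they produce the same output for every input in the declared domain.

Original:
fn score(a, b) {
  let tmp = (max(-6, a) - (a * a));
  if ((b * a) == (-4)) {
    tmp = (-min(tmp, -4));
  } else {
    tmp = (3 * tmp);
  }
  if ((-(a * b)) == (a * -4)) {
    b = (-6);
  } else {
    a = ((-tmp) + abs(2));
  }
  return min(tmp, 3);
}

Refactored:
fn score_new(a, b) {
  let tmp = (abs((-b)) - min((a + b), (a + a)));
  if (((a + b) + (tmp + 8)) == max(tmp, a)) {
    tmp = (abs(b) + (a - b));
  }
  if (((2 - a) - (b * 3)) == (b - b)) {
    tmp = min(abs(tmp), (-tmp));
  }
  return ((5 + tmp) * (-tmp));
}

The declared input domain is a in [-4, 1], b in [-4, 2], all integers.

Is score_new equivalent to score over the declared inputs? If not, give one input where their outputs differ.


At a=-4, b=-4: score gives -60, score_new gives -36.
verdict: not equivalent; witness: a=-4, b=-4


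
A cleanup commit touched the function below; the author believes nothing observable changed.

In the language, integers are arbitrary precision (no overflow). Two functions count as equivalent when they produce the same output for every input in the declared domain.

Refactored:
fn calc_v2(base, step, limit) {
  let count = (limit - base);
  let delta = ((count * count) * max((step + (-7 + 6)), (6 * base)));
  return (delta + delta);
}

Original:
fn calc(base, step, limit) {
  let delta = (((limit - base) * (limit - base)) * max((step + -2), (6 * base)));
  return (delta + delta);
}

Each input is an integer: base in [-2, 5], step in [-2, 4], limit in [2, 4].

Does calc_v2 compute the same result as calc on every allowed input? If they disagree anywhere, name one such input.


Run the pair on base=-2, step=-2, limit=2.
calc: delta := -64 | result -128
calc_v2: count := 4 | delta := -48 | result -96
-128 against -96: the behavior changed.
verdict: not equivalent; witness: base=-2, step=-2, limit=2


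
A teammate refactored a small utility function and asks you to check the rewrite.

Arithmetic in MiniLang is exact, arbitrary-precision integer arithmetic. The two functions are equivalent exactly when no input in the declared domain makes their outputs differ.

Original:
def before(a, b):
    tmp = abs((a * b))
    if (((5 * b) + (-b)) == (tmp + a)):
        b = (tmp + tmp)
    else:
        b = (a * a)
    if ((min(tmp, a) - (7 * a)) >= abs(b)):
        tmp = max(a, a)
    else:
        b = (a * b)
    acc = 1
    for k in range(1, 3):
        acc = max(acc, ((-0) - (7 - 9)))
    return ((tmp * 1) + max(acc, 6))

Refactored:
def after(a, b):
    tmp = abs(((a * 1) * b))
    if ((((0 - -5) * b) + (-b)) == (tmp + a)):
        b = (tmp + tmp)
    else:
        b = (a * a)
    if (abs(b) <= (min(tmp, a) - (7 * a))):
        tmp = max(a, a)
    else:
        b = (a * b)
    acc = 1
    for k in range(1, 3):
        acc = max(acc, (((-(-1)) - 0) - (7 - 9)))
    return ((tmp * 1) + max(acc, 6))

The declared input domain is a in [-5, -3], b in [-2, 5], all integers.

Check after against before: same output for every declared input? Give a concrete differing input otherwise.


The edit looks behavioral (`0` became `-1`), but over these ranges it never changes the outcome; all 24 inputs agree.
verdict: equivalent


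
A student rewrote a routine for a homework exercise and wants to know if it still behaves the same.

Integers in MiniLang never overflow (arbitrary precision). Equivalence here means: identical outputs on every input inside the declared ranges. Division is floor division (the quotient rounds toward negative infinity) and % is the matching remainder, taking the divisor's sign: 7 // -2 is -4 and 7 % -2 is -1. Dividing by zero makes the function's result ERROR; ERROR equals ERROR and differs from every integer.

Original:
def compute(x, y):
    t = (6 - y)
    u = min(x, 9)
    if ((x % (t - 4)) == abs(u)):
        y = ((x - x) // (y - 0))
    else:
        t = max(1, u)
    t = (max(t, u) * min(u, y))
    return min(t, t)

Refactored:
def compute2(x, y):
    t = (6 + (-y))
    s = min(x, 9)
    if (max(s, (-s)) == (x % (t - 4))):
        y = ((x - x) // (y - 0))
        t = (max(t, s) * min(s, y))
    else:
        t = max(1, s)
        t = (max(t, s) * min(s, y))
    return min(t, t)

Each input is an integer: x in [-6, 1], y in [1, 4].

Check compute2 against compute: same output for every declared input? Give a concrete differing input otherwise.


Although min/max/abs usage differs, plus local variable names differ, plus statement counts differ, plus arithmetic usage differs, 32/32 inputs agree.
verdict: equivalent


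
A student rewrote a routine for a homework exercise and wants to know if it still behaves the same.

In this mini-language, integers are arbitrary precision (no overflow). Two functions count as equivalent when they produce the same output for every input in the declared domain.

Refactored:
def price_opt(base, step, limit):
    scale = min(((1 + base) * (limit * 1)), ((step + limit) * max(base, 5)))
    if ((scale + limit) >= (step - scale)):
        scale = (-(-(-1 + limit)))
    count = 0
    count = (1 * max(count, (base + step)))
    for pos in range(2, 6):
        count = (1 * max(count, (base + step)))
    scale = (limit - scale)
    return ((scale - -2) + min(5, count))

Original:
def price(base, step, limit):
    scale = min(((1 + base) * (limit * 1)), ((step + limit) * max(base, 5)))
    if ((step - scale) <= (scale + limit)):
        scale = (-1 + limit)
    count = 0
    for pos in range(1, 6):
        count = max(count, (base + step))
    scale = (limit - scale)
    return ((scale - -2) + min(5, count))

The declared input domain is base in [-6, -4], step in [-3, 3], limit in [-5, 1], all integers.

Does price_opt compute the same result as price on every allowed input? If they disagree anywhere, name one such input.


The two are interchangeable: arithmetic usage differs, plus min/max/abs usage differs, plus statement counts differ, plus loop structure differs, plus comparison usage differs, plus constant usage differs, and every declared input agrees.
Spot check at base=-6, step=1, limit=-2 — price: scale=-5, then ((step - scale) <= (scale + limit)) is false, then count=0, then (pos=1), then count=0, then (pos=2), then count=0, then (pos=3), then count=0, then (pos=4), then count=0, then (pos=5), then count=0, then scale=3, then returns 5. price_opt: scale=-5, then ((scale + limit) >= (step - scale)) is false, then count=0, then count=0, then (pos=2), then count=0, then (pos=3), then count=0, then (pos=4), then count=0, then (pos=5), then count=0, then scale=3, then returns 5. Both give 5.
Sweeping the whole domain (147 inputs) finds no disagreement.
verdict: equivalent


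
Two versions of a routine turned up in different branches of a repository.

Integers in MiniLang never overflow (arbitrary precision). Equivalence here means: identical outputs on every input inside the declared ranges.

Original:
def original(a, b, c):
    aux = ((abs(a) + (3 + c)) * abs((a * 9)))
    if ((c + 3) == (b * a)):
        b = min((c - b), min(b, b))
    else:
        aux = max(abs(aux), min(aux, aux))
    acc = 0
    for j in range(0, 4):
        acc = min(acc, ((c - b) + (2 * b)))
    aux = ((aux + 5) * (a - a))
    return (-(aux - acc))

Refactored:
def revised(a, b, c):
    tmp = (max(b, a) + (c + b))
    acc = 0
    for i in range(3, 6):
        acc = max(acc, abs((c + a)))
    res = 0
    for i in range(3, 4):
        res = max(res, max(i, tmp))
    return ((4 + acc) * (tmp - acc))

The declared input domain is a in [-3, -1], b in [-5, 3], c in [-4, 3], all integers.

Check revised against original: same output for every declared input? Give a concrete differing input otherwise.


Evaluate both at a=-3, b=-5, c=-4.
original: aux=54, then ((c + 3) == (b * a)) is false, then aux=54, then acc=0, then (j=0), then acc=-9, then (j=1), then acc=-9, then (j=2), then acc=-9, then (j=3), then acc=-9, then aux=0, then returns -9
revised: tmp=-12, then acc=0, then (i=3), then acc=7, then (i=4), then acc=7, then (i=5), then acc=7, then res=0, then (i=3), then res=3, then returns -209
-9 against -209: the behavior changed.
verdict: not equivalent; witness: a=-3, b=-5, c=-4


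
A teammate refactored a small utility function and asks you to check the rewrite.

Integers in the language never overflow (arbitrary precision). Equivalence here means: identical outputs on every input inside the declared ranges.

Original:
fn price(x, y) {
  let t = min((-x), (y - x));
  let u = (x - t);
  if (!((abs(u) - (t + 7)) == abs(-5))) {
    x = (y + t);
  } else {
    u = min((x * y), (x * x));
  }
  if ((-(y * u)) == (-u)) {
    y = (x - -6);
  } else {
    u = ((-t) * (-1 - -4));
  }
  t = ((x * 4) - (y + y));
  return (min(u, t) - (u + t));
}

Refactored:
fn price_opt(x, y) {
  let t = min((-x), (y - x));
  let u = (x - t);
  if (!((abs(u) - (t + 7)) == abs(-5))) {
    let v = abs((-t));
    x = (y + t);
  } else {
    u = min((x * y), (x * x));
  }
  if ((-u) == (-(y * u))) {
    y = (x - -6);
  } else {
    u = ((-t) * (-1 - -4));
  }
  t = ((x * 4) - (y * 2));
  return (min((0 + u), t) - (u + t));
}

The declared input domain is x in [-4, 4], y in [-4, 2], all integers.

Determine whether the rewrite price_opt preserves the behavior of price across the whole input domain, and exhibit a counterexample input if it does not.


This is a faithful refactor — constant usage differs; and arithmetic usage differs; and local variable names differ; and min/max/abs usage differs; and statement counts differ, but the computed results match everywhere.
Spot check at x=2, y=-3 — price: t := -5 | u := 7 | (!((abs(u) - (t + 7)) == abs(-5))): false | u := -6 | ((-(y * u)) == (-u)): false | u := 15 | t := 14 | result -15. price_opt: t := -5 | u := 7 | (!((abs(u) - (t + 7)) == abs(-5))): false | u := -6 | ((-u) == (-(y * u))): false | u := 15 | t := 14 | result -15. Both give -15.
Across all 63 domain points the two functions coincide.
verdict: equivalent


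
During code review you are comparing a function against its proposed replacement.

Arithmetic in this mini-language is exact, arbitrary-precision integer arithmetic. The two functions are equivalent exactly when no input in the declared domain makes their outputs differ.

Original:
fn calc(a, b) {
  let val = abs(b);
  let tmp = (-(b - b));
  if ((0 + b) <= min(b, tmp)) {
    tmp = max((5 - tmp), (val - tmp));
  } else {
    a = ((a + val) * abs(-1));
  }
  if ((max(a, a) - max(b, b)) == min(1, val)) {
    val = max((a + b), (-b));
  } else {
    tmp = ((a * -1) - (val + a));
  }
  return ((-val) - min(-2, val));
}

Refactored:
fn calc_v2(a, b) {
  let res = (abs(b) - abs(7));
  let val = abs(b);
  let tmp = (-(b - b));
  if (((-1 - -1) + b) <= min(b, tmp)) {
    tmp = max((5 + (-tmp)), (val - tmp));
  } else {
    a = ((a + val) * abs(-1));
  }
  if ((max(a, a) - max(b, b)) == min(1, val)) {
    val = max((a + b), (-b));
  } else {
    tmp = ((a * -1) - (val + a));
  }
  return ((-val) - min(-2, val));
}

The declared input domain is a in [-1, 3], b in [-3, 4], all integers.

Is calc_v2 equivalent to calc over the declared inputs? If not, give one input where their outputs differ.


Behavior is preserved: although constant usage differs, plus local variable names differ, plus arithmetic usage differs, plus min/max/abs usage differs, plus statement counts differ, the outputs never diverge.
One worked example (a=0, b=-2) — calc: val becomes 2; next tmp becomes 0; next ((0 + b) <= min(b, tmp)) evaluates to true; next tmp becomes 5; next ((max(a, a) - max(b, b)) == min(1, val)) evaluates to false; next tmp becomes -2; next final value 0; calc_v2: res becomes -5; next val becomes 2; next tmp becomes 0; next (((-1 - -1) + b) <= min(b, tmp)) evaluates to true; next tmp becomes 5; next ((max(a, a) - max(b, b)) == min(1, val)) evaluates to false; next tmp becomes -2; next final value 0; agreement on 0.
Across all 40 domain points the two functions coincide.
verdict: equivalent


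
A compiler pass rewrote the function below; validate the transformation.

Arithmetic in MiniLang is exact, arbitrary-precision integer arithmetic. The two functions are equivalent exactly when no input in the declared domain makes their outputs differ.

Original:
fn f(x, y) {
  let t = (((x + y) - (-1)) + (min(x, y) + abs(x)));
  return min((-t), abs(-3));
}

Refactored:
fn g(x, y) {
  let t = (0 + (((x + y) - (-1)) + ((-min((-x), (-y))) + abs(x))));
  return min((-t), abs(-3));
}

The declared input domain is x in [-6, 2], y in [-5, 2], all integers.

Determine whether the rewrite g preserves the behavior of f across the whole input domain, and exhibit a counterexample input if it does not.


Input x=-6, y=-1: 3 from f versus 1 from g.
verdict: not equivalent; witness: x=-6, y=-1


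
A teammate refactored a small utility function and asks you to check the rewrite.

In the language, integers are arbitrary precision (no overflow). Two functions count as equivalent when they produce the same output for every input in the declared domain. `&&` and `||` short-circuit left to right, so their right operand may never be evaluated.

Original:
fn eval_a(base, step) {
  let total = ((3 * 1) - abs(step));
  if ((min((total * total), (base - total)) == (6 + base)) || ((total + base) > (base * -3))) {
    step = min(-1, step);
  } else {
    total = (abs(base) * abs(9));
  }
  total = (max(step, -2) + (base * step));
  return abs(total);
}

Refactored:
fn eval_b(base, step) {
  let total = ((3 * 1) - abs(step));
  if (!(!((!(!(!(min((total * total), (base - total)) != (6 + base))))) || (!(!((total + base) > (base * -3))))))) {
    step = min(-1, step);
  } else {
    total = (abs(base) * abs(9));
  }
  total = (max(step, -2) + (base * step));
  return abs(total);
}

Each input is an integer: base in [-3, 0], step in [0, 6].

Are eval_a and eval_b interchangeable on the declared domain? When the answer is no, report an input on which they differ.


Comparing the listings, the differences include: comparison usage differs; also boolean connective usage differs.
Tracing base=0, step=3: eval_a: total := 0 | ((min((total * total), (base - total)) == (6 + base)) || ((total + base) > (base * -3))): false | total := 0 | total := 3 | result 3 | eval_b: total := 0 | (!(!((!(!(!(min((total * total), (base - total)) != (6 + base))))) || (!(!((total + base) > (base * -3))))))): false | total := 0 | total := 3 | result 3 — matching result 3.
Sweeping the whole domain (28 inputs) finds no disagreement.
verdict: equivalent


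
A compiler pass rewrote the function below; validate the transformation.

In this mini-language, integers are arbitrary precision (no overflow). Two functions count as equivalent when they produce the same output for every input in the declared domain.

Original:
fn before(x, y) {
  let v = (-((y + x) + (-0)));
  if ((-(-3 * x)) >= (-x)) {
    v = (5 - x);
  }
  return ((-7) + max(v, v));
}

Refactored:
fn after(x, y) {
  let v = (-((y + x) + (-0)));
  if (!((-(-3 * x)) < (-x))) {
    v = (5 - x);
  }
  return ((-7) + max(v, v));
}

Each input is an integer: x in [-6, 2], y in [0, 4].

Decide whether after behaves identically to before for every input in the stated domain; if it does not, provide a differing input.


Equivalent — the differences include comparison usage differs; also boolean connective usage differs, yet no declared input distinguishes the two.
As a probe, take x=2, y=1: before runs v=-3, then ((-(-3 * x)) >= (-x)) is true, then v=3, then returns -4; after runs v=-3, then (!((-(-3 * x)) < (-x))) is true, then v=3, then returns -4; both end at -4.
Every one of the 45 inputs gives matching results.
verdict: equivalent


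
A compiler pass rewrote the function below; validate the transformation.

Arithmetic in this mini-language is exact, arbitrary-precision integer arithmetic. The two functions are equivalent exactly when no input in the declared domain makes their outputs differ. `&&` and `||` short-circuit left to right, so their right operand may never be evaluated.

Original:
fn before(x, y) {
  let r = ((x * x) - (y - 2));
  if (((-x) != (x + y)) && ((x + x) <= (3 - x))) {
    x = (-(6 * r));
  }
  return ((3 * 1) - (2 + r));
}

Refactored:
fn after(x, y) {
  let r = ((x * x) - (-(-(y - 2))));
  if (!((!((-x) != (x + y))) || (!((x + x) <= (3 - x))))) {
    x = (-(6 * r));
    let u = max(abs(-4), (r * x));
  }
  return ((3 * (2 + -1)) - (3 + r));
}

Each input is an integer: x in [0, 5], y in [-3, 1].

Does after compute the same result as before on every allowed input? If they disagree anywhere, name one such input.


Try x=0, y=-3.
before: r = 5; (((-x) != (x + y)) && ((x + x) <= (3 - x))) -> true; x = -30; return -4
after: r = 5; (!((!((-x) != (x + y))) || (!((x + x) <= (3 - x))))) -> true; x = -30; u = 4; return -5
-4 against -5: the behavior changed.
verdict: not equivalent; witness: x=0, y=-3
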